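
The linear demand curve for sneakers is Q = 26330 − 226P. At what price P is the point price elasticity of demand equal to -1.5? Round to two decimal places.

69.90

Ed = −226P/(26330 − 226P). Set this equal to -1.5:
226P = 1.5·(26330 − 226P) ⇒ 226P(1 + 1.5) = 1.5·26330
P = 1.5·26330 / (226·2.5) = 69.9026…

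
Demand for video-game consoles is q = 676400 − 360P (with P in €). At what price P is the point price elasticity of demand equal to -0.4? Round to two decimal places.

Ed = −360P/(676400 − 360P). Set this equal to -0.4:
360P = 0.4·(676400 − 360P) ⇒ 360P(1 + 0.4) = 0.4·676400
P = 0.4·676400 / (360·1.4) = 536.8253…

536.83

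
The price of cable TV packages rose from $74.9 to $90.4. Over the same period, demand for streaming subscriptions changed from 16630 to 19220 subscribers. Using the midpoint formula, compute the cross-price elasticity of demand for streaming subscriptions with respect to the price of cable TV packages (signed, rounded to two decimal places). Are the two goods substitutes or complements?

%ΔQ_{streaming subscriptions} = (19220 − 16630)/avg = 2590/17925 = 0.144490…
%ΔP_{cable TV packages} = (90.4 − 74.9)/avg = 15.5/82.65 = 0.187537…
E_cross = (2590/17925) / (15.5/82.65) = 0.7704…
E_cross > 0 ⇒ the goods are substitutes.

0.77; substitutes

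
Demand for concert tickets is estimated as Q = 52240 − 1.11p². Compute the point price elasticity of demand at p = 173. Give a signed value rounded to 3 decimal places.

-3.494

dQ/dp = −2·1.11·p = -384.06. At p = 173, Q = 19018.81.
Ed = (dQ/dp)·(p/Q) = (-384.06) × (173/19018.81) = -3.49350…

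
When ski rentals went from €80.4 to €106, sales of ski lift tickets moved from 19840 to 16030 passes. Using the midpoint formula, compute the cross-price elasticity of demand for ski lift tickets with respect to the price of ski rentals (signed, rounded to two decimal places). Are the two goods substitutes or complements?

%ΔQ_{ski lift tickets} = (16030 − 19840)/avg = -3810/17935 = -0.212433…
%ΔP_{ski rentals} = (106 − 80.4)/avg = 25.6/93.2 = 0.274678…
E_cross = (-3810/17935) / (25.6/93.2) = -0.7733…
E_cross < 0 ⇒ the goods are complements.

-0.77; complements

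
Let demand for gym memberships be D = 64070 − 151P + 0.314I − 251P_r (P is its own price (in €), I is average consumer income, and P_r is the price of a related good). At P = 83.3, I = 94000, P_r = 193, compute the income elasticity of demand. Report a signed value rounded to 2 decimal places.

At the given values, D = 64070 − 151(83.3) + 0.314(94000) − 251(193) = 32564.7.
∂D/∂I = 0.314.
E = (0.314) × (94000/32564.7) = 0.9063…

0.91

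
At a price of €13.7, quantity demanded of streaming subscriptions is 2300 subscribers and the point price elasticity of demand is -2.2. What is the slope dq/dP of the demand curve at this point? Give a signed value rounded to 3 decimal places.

Ed = (dq/dP)·(P/q) ⇒ dq/dP = Ed·q/P = (-2.2)·2300/13.7 = -369.34306…

-369.343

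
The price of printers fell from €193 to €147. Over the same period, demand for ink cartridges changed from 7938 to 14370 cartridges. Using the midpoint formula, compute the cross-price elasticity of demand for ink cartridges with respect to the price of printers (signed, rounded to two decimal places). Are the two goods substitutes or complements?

-2.13; complements

%ΔQ_{ink cartridges} = (14370 − 7938)/avg = 6432/11154 = 0.576654…
%ΔP_{printers} = (147 − 193)/avg = -46/170 = -0.270588…
E_cross = (6432/11154) / (-46/170) = -2.1311…
E_cross < 0 ⇒ the goods are complements.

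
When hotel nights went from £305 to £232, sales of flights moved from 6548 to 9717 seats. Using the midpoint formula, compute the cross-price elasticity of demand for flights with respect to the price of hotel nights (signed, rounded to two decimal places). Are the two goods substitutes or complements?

%ΔQ_{flights} = (9717 − 6548)/avg = 3169/8132.5 = 0.389671…
%ΔP_{hotel nights} = (232 − 305)/avg = -73/268.5 = -0.271880…
E_cross = (3169/8132.5) / (-73/268.5) = -1.4332…
E_cross < 0 ⇒ the goods are complements.

-1.43; complements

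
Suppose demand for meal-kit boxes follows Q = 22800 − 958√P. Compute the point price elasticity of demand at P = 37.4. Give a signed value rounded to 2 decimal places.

dQ/dP = −958/(2√P) = -78.3249. At P = 37.4, Q = 16941.3.
Ed = (dQ/dP)·(P/Q) = (-78.3249) × (37.4/16941.3) = -0.1729…

-0.17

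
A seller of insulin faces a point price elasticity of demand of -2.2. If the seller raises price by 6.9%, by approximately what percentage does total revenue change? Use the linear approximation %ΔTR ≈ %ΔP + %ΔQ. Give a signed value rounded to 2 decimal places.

%ΔQ ≈ Ed × %ΔP = (-2.2) × (+6.9%) = -15.1800%
%ΔTR ≈ %ΔP + %ΔQ = (+6.9%) + (-15.1800%) = -8.2800%

-8.28%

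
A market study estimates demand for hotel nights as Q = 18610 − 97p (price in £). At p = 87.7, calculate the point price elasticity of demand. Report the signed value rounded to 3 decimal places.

dQ/dp = −97. At p = 87.7, Q = 18610 − 97(87.7) = 10103.1.
Ed = (dQ/dp)·(p/Q) = −97 × (87.7/10103.1) = -0.84200…

-0.842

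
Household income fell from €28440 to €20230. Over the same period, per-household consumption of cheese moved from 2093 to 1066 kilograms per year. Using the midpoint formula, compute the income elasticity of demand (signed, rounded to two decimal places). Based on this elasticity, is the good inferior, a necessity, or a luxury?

%ΔQ = (1066 − 2093)/[( 2093 + 1066)/2] = -1027/1579.5 = -0.650205…
%ΔIncome = (20230 − 28440)/[( 28440 + 20230)/2] = -8210/24335 = -0.337374…
E_income = (-1027/1579.5) / (-8210/24335) = 1.9272…
E_income > 1 ⇒ normal good, luxury.

1.93; luxury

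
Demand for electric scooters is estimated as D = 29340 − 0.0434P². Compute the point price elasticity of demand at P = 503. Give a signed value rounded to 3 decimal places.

-1.196

dD/dP = −2·0.0434·P = -43.6604. At P = 503, D = 18359.4094.
Ed = (dD/dP)·(P/D) = (-43.6604) × (503/18359.4094) = -1.19618…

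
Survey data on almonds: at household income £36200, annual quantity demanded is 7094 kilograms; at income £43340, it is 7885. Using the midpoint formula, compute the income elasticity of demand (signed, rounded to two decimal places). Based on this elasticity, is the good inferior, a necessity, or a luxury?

0.59; necessity

%ΔQ = (7885 − 7094)/[( 7094 + 7885)/2] = 791/7489.5 = 0.105614…
%ΔIncome = (43340 − 36200)/[( 36200 + 43340)/2] = 7140/39770 = 0.179532…
E_income = (791/7489.5) / (7140/39770) = 0.5882…
0 < E_income < 1 ⇒ normal good, necessity.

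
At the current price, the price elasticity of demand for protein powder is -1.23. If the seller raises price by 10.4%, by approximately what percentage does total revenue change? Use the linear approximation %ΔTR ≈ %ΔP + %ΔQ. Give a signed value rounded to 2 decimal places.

%ΔQ ≈ Ed × %ΔP = (-1.23) × (+10.4%) = -12.7920%
%ΔTR ≈ %ΔP + %ΔQ = (+10.4%) + (-12.7920%) = -2.3920%

-2.39%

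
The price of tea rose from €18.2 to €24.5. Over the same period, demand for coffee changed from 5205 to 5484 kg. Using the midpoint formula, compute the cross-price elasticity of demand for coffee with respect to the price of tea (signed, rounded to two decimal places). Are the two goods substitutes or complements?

%ΔQ_{coffee} = (5484 − 5205)/avg = 279/5344.5 = 0.052203…
%ΔP_{tea} = (24.5 − 18.2)/avg = 6.3/21.35 = 0.295081…
E_cross = (279/5344.5) / (6.3/21.35) = 0.1769…
E_cross > 0 ⇒ the goods are substitutes.

0.18; substitutes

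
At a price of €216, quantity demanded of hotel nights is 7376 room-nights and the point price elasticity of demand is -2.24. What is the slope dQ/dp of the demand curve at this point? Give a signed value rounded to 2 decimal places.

Ed = (dQ/dp)·(p/Q) ⇒ dQ/dp = Ed·Q/p = (-2.24)·7376/216 = -76.4918…

-76.49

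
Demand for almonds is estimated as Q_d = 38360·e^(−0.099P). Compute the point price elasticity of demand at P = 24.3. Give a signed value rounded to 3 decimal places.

dQ_d/dP = −0.099·Q_d = -342.556. At P = 24.3, Q_d = 3460.16.
Ed = (dQ_d/dP)·(P/Q_d) = (-342.556) × (24.3/3460.16) = -2.4057

-2.406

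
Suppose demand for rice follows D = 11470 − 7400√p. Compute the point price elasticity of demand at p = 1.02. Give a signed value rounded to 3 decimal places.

-0.935

dD/dp = −7400/(2√p) = -3663.55. At p = 1.02, D = 3996.37.
Ed = (dD/dp)·(p/D) = (-3663.55) × (1.02/3996.37) = -0.93505…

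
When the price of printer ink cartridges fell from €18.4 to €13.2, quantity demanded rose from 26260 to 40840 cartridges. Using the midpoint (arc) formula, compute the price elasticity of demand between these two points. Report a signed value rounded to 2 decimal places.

-1.32

%ΔQ = (40840 − 26260) / [(26260 + 40840)/2] = 14580/33550 = 0.434575…
%ΔP = (13.2 − 18.4) / [(18.4 + 13.2)/2] = -5.2/15.8 = -0.329113…
Arc Ed = %ΔQ / %ΔP = (14580/33550) / (-5.2/15.8) = -1.3204…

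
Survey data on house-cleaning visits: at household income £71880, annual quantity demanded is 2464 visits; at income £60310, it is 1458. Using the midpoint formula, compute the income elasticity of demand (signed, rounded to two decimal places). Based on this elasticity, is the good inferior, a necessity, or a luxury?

%ΔQ = (1458 − 2464)/[( 2464 + 1458)/2] = -1006/1961 = -0.513003…
%ΔIncome = (60310 − 71880)/[( 71880 + 60310)/2] = -11570/66095 = -0.175051…
E_income = (-1006/1961) / (-11570/66095) = 2.9305…
E_income > 1 ⇒ normal good, luxury.

2.93; luxury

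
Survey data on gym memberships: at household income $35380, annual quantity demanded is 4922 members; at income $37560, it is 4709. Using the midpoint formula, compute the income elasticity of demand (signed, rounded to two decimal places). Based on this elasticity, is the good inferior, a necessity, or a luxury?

-0.74; inferior

%ΔQ = (4709 − 4922)/[( 4922 + 4709)/2] = -213/4815.5 = -0.044232…
%ΔIncome = (37560 − 35380)/[( 35380 + 37560)/2] = 2180/36470 = 0.059775…
E_income = (-213/4815.5) / (2180/36470) = -0.7399…
E_income < 0 ⇒ inferior good.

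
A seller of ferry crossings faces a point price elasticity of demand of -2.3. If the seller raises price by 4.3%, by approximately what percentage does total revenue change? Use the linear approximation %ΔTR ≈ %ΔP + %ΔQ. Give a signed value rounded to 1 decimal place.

-5.6%

%ΔQ ≈ Ed × %ΔP = (-2.3) × (+4.3%) = -9.8900%
%ΔTR ≈ %ΔP + %ΔQ = (+4.3%) + (-9.8900%) = -5.5900%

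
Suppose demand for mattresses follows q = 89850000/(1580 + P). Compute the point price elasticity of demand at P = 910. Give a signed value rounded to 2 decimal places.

dq/dP = −89850000/(1580 + P)² = -14.4917. At P = 910, q = 36084.3.
Ed = (dq/dP)·(P/q) = (-14.4917) × (910/36084.3) = -0.3654…

-0.37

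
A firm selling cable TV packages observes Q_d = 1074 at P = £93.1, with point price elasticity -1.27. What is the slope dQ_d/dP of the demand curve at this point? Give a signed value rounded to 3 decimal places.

Ed = (dQ_d/dP)·(P/Q_d) ⇒ dQ_d/dP = Ed·Q_d/P = (-1.27)·1074/93.1 = -14.65069…

-14.651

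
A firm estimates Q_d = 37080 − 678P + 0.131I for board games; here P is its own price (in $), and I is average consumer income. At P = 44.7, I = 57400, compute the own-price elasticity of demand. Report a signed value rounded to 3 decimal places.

At the given values, Q_d = 37080 − 678(44.7) + 0.131(57400) = 14292.8.
∂Q_d/∂P = −678.
E = (-678) × (44.7/14292.8) = -2.12041…

-2.120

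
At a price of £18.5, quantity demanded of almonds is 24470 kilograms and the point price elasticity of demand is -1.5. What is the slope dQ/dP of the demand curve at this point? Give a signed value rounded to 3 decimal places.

Ed = (dQ/dP)·(P/Q) ⇒ dQ/dP = Ed·Q/P = (-1.5)·24470/18.5 = -1984.05405…

-1984.054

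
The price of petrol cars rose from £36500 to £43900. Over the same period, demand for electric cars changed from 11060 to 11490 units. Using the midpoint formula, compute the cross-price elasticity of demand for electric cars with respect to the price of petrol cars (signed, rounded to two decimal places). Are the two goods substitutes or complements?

%ΔQ_{electric cars} = (11490 − 11060)/avg = 430/11275 = 0.038137…
%ΔP_{petrol cars} = (43900 − 36500)/avg = 7400/40200 = 0.184079…
E_cross = (430/11275) / (7400/40200) = 0.2071…
E_cross > 0 ⇒ the goods are substitutes.

0.21; substitutes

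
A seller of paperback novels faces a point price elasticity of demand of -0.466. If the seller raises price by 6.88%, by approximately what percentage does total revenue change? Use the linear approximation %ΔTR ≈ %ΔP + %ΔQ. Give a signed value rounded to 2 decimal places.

+3.67%

%ΔQ ≈ Ed × %ΔP = (-0.466) × (+6.88%) = -3.2061%
%ΔTR ≈ %ΔP + %ΔQ = (+6.88%) + (-3.2061%) = +3.6739%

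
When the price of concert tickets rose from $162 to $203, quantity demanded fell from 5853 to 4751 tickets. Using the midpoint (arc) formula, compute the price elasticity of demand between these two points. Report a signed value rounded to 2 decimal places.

-0.93

%ΔQ = (4751 − 5853) / [(5853 + 4751)/2] = -1102/5302 = -0.207846…
%ΔP = (203 − 162) / [(162 + 203)/2] = 41/182.5 = 0.224657…
Arc Ed = %ΔQ / %ΔP = (-1102/5302) / (41/182.5) = -0.9251…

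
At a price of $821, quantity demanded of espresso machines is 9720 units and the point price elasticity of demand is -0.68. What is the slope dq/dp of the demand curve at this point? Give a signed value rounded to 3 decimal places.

Ed = (dq/dp)·(p/q) ⇒ dq/dp = Ed·q/p = (-0.68)·9720/821 = -8.05066…

-8.051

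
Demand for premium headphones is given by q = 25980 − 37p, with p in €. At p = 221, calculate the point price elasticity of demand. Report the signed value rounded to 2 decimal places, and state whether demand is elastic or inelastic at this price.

-0.46; inelastic

dq/dp = −37. At p = 221, q = 25980 − 37(221) = 17803.
Ed = (dq/dp)·(p/q) = −37 × (221/17803) = -0.4593…
|Ed| = 0.46 < 1, so demand is inelastic.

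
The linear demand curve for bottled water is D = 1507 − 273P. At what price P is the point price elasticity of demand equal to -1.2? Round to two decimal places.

3.01

Ed = −273P/(1507 − 273P). Set this equal to -1.2:
273P = 1.2·(1507 − 273P) ⇒ 273P(1 + 1.2) = 1.2·1507
P = 1.2·1507 / (273·2.2) = 3.0109…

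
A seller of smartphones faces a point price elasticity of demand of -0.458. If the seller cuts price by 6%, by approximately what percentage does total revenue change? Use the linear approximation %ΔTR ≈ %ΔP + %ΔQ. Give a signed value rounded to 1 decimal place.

%ΔQ ≈ Ed × %ΔP = (-0.458) × (-6%) = +2.7480%
%ΔTR ≈ %ΔP + %ΔQ = (-6%) + (+2.7480%) = -3.2520%

-3.3%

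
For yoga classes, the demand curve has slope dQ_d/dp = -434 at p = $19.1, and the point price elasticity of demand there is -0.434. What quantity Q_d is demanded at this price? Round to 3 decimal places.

Ed = (dQ_d/dp)·(p/Q_d) ⇒ Q_d = (dQ_d/dp)·p/Ed = (-434)·19.1/(-0.434) = 19100

19100.000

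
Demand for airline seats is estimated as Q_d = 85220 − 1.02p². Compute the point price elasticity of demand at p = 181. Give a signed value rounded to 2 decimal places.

-1.29

dQ_d/dp = −2·1.02·p = -369.24. At p = 181, Q_d = 51803.78.
Ed = (dQ_d/dp)·(p/Q_d) = (-369.24) × (181/51803.78) = -1.2901…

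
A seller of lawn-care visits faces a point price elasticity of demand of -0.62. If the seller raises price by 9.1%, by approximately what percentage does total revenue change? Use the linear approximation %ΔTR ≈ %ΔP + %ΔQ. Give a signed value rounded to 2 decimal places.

+3.46%

%ΔQ ≈ Ed × %ΔP = (-0.62) × (+9.1%) = -5.6420%
%ΔTR ≈ %ΔP + %ΔQ = (+9.1%) + (-5.6420%) = +3.4580%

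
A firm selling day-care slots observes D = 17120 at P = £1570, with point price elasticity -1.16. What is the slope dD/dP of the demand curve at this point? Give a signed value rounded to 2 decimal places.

-12.65

Ed = (dD/dP)·(P/D) ⇒ dD/dP = Ed·D/P = (-1.16)·17120/1570 = -12.6491…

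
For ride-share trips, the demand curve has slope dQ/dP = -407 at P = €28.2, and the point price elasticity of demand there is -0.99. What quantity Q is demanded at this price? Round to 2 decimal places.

11593.33

Ed = (dQ/dP)·(P/Q) ⇒ Q = (dQ/dP)·P/Ed = (-407)·28.2/(-0.99) = 11593.3333…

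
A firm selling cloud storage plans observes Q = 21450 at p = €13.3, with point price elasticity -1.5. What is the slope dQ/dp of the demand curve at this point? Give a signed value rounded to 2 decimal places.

Ed = (dQ/dp)·(p/Q) ⇒ dQ/dp = Ed·Q/p = (-1.5)·21450/13.3 = -2419.1729…

-2419.17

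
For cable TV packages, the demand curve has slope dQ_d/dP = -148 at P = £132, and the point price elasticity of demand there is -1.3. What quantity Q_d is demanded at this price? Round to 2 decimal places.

15027.69

Ed = (dQ_d/dP)·(P/Q_d) ⇒ Q_d = (dQ_d/dP)·P/Ed = (-148)·132/(-1.3) = 15027.6923…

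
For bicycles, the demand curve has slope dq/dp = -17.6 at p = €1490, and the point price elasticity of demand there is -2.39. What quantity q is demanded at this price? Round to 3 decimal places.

Ed = (dq/dp)·(p/q) ⇒ q = (dq/dp)·p/Ed = (-17.6)·1490/(-2.39) = 10972.38493…

10972.385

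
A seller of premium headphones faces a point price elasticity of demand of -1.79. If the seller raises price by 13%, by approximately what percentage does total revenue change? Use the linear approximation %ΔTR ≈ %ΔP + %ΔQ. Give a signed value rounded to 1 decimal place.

-10.3%

%ΔQ ≈ Ed × %ΔP = (-1.79) × (+13%) = -23.2700%
%ΔTR ≈ %ΔP + %ΔQ = (+13%) + (-23.2700%) = -10.2700%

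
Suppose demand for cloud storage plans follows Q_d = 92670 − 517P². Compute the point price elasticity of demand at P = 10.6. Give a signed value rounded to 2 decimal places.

-3.36

dQ_d/dP = −2·517·P = -10960.4. At P = 10.6, Q_d = 34579.88.
Ed = (dQ_d/dP)·(P/Q_d) = (-10960.4) × (10.6/34579.88) = -3.3597…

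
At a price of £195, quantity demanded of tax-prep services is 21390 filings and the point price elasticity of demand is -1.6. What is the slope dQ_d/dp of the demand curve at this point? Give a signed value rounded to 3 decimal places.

Ed = (dQ_d/dp)·(p/Q_d) ⇒ dQ_d/dp = Ed·Q_d/p = (-1.6)·21390/195 = -175.50769…

-175.508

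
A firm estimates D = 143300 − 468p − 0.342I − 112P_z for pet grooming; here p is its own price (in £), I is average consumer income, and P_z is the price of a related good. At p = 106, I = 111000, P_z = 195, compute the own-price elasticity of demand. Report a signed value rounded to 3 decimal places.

At the given values, D = 143300 − 468(106) − 0.342(111000) − 112(195) = 33890.
∂D/∂p = −468.
E = (-468) × (106/33890) = -1.46379…

-1.464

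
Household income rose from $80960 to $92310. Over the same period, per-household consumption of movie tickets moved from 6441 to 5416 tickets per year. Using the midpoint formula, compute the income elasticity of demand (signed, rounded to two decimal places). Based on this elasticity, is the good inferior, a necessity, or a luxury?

-1.32; inferior

%ΔQ = (5416 − 6441)/[( 6441 + 5416)/2] = -1025/5928.5 = -0.172893…
%ΔIncome = (92310 − 80960)/[( 80960 + 92310)/2] = 11350/86635 = 0.131009…
E_income = (-1025/5928.5) / (11350/86635) = -1.3197…
E_income < 0 ⇒ inferior good.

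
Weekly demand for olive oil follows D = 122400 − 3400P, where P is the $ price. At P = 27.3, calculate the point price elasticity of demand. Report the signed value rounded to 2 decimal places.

-3.14

dD/dP = −3400. At P = 27.3, D = 122400 − 3400(27.3) = 29580.
Ed = (dD/dP)·(P/D) = −3400 × (27.3/29580) = -3.1379…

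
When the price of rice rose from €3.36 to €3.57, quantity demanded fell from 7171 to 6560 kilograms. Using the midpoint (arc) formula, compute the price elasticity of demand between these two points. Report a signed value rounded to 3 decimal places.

-1.468

%ΔQ = (6560 − 7171) / [(7171 + 6560)/2] = -611/6865.5 = -0.088995…
%ΔP = (3.57 − 3.36) / [(3.36 + 3.57)/2] = 0.21/3.465 = 0.060606…
Arc Ed = %ΔQ / %ΔP = (-611/6865.5) / (0.21/3.465) = -1.46842…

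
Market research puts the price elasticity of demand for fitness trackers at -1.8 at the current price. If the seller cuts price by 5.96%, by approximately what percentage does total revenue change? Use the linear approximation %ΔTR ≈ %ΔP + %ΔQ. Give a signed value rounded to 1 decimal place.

+4.8%

%ΔQ ≈ Ed × %ΔP = (-1.8) × (-5.96%) = +10.7280%
%ΔTR ≈ %ΔP + %ΔQ = (-5.96%) + (+10.7280%) = +4.7680%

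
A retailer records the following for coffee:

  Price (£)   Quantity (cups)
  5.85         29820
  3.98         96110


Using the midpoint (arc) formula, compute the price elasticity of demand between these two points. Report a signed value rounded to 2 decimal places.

%ΔQ = (96110 − 29820) / [(29820 + 96110)/2] = 66290/62965 = 1.052807…
%ΔP = (3.98 − 5.85) / [(5.85 + 3.98)/2] = -1.87/4.915 = -0.380467…
Arc Ed = %ΔQ / %ΔP = (66290/62965) / (-1.87/4.915) = -2.7671…

-2.77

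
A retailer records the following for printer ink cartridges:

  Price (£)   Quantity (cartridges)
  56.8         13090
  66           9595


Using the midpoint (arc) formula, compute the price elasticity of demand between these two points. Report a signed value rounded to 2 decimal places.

-2.06

%ΔQ = (9595 − 13090) / [(13090 + 9595)/2] = -3495/11342.5 = -0.308133…
%ΔP = (66 − 56.8) / [(56.8 + 66)/2] = 9.2/61.4 = 0.149837…
Arc Ed = %ΔQ / %ΔP = (-3495/11342.5) / (9.2/61.4) = -2.0564…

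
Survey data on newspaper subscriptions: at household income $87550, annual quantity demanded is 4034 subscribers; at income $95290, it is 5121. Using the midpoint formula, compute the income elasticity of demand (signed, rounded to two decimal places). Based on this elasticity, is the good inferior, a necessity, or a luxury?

%ΔQ = (5121 − 4034)/[( 4034 + 5121)/2] = 1087/4577.5 = 0.237465…
%ΔIncome = (95290 − 87550)/[( 87550 + 95290)/2] = 7740/91420 = 0.084664…
E_income = (1087/4577.5) / (7740/91420) = 2.8047…
E_income > 1 ⇒ normal good, luxury.

2.80; luxury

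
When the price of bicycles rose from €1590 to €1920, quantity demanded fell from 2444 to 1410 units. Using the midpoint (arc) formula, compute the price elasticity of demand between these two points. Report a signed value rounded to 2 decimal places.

%ΔQ = (1410 − 2444) / [(2444 + 1410)/2] = -1034/1927 = -0.536585…
%ΔP = (1920 − 1590) / [(1590 + 1920)/2] = 330/1755 = 0.188034…
Arc Ed = %ΔQ / %ΔP = (-1034/1927) / (330/1755) = -2.8536…

-2.85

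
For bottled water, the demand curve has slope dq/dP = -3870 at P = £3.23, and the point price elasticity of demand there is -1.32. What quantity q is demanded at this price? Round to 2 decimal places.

Ed = (dq/dP)·(P/q) ⇒ q = (dq/dP)·P/Ed = (-3870)·3.23/(-1.32) = 9469.7727…

9469.77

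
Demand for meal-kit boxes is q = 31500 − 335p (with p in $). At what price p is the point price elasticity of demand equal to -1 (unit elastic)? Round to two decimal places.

47.01

Ed = −335p/(31500 − 335p). Set this equal to -1:
335p = 1·(31500 − 335p) ⇒ 335p(1 + 1) = 1·31500
p = 1·31500 / (335·2) = 47.0149…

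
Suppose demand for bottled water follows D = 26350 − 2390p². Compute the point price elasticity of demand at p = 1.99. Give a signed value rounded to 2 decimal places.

dD/dp = −2·2390·p = -9512.2. At p = 1.99, D = 16885.361.
Ed = (dD/dp)·(p/D) = (-9512.2) × (1.99/16885.361) = -1.1210…

-1.12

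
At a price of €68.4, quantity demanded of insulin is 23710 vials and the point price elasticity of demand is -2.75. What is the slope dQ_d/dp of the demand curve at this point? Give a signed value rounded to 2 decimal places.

-953.25

Ed = (dQ_d/dp)·(p/Q_d) ⇒ dQ_d/dp = Ed·Q_d/p = (-2.75)·23710/68.4 = -953.2529…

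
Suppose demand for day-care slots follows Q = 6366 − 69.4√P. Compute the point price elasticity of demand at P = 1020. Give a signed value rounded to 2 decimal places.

dQ/dP = −69.4/(2√P) = -1.0865. At P = 1020, Q = 4149.54.
Ed = (dQ/dP)·(P/Q) = (-1.0865) × (1020/4149.54) = -0.2670…

-0.27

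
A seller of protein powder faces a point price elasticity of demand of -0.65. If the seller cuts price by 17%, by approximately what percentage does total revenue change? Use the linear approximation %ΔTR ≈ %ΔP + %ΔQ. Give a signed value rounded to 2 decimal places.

-5.95%

%ΔQ ≈ Ed × %ΔP = (-0.65) × (-17%) = +11.0500%
%ΔTR ≈ %ΔP + %ΔQ = (-17%) + (+11.0500%) = -5.9500%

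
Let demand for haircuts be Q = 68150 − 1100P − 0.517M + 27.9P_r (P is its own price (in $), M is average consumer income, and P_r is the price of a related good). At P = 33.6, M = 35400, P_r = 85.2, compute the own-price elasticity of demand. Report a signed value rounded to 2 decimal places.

-2.42

At the given values, Q = 68150 − 1100(33.6) − 0.517(35400) + 27.9(85.2) = 15265.28.
∂Q/∂P = −1100.
E = (-1100) × (33.6/15265.28) = -2.4211…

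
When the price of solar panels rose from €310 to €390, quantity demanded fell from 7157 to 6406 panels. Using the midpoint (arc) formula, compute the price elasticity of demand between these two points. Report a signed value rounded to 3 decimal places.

%ΔQ = (6406 − 7157) / [(7157 + 6406)/2] = -751/6781.5 = -0.110742…
%ΔP = (390 − 310) / [(310 + 390)/2] = 80/350 = 0.228571…
Arc Ed = %ΔQ / %ΔP = (-751/6781.5) / (80/350) = -0.48449…

-0.484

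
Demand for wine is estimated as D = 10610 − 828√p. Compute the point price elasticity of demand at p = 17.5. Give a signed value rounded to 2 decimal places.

dD/dp = −828/(2√p) = -98.9649. At p = 17.5, D = 7146.23.
Ed = (dD/dp)·(p/D) = (-98.9649) × (17.5/7146.23) = -0.2423…

-0.24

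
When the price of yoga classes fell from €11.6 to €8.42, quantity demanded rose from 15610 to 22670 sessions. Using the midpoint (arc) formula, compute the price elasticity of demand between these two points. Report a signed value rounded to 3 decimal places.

-1.161

%ΔQ = (22670 − 15610) / [(15610 + 22670)/2] = 7060/19140 = 0.368861…
%ΔP = (8.42 − 11.6) / [(11.6 + 8.42)/2] = -3.18/10.01 = -0.317682…
Arc Ed = %ΔQ / %ΔP = (7060/19140) / (-3.18/10.01) = -1.16110…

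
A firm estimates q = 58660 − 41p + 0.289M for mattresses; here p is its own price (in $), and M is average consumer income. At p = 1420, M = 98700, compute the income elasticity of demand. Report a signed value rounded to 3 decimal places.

At the given values, q = 58660 − 41(1420) + 0.289(98700) = 28964.3.
∂q/∂M = 0.289.
E = (0.289) × (98700/28964.3) = 0.98480…

0.985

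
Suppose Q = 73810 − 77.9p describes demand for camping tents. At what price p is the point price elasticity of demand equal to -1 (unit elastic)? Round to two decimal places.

473.75

Ed = −77.9p/(73810 − 77.9p). Set this equal to -1:
77.9p = 1·(73810 − 77.9p) ⇒ 77.9p(1 + 1) = 1·73810
p = 1·73810 / (77.9·2) = 473.7483…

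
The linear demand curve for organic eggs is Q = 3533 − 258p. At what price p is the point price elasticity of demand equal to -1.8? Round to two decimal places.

8.80

Ed = −258p/(3533 − 258p). Set this equal to -1.8:
258p = 1.8·(3533 − 258p) ⇒ 258p(1 + 1.8) = 1.8·3533
p = 1.8·3533 / (258·2.8) = 8.8031…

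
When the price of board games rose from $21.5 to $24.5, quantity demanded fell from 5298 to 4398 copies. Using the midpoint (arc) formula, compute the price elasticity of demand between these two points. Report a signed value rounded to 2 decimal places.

-1.42

%ΔQ = (4398 − 5298) / [(5298 + 4398)/2] = -900/4848 = -0.185643…
%ΔP = (24.5 − 21.5) / [(21.5 + 24.5)/2] = 3/23 = 0.130434…
Arc Ed = %ΔQ / %ΔP = (-900/4848) / (3/23) = -1.4232…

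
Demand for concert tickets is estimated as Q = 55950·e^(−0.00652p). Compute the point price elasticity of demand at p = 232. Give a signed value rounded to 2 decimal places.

dQ/dp = −0.00652·Q = -80.3742. At p = 232, Q = 12327.3.
Ed = (dQ/dp)·(p/Q) = (-80.3742) × (232/12327.3) = -1.5126…

-1.51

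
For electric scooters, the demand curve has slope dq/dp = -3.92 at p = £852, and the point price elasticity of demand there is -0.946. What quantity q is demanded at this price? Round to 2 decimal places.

Ed = (dq/dp)·(p/q) ⇒ q = (dq/dp)·p/Ed = (-3.92)·852/(-0.946) = 3530.4862…

3530.49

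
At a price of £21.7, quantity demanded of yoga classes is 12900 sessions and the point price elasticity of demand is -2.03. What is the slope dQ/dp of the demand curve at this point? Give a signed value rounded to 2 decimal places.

-1206.77

Ed = (dQ/dp)·(p/Q) ⇒ dQ/dp = Ed·Q/p = (-2.03)·12900/21.7 = -1206.7741…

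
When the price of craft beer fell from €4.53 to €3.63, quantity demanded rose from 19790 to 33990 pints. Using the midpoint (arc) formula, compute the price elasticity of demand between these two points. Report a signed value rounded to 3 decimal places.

-2.394

%ΔQ = (33990 − 19790) / [(19790 + 33990)/2] = 14200/26890 = 0.528077…
%ΔP = (3.63 − 4.53) / [(4.53 + 3.63)/2] = -0.9/4.08 = -0.220588…
Arc Ed = %ΔQ / %ΔP = (14200/26890) / (-0.9/4.08) = -2.39395…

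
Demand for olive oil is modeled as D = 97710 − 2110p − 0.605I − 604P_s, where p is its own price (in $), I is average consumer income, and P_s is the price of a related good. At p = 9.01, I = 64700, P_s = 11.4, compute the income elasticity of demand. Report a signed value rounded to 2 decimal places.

-1.20

At the given values, D = 97710 − 2110(9.01) − 0.605(64700) − 604(11.4) = 32669.8.
∂D/∂I = -0.605.
E = (-0.605) × (64700/32669.8) = -1.1981…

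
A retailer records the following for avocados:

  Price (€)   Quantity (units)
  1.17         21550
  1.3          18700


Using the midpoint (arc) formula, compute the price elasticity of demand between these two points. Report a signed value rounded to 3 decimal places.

-1.345

%ΔQ = (18700 − 21550) / [(21550 + 18700)/2] = -2850/20125 = -0.141614…
%ΔP = (1.3 − 1.17) / [(1.17 + 1.3)/2] = 0.13/1.235 = 0.105263…
Arc Ed = %ΔQ / %ΔP = (-2850/20125) / (0.13/1.235) = -1.34534…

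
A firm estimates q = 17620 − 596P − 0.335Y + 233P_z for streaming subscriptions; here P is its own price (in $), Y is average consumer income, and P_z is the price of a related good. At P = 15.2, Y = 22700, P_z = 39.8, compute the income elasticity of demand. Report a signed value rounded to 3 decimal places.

At the given values, q = 17620 − 596(15.2) − 0.335(22700) + 233(39.8) = 10229.7.
∂q/∂Y = -0.335.
E = (-0.335) × (22700/10229.7) = -0.74337…

-0.743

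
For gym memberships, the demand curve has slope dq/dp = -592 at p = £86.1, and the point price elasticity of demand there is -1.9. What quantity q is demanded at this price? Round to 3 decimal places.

Ed = (dq/dp)·(p/q) ⇒ q = (dq/dp)·p/Ed = (-592)·86.1/(-1.9) = 26826.94736…

26826.947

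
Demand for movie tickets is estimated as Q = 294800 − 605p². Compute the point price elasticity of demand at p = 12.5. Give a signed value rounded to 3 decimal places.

-0.944

dQ/dp = −2·605·p = -15125. At p = 12.5, Q = 200268.75.
Ed = (dQ/dp)·(p/Q) = (-15125) × (12.5/200268.75) = -0.94404…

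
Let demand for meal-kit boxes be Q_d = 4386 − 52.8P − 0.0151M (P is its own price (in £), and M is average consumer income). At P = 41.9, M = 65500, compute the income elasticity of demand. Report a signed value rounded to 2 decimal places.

At the given values, Q_d = 4386 − 52.8(41.9) − 0.0151(65500) = 1184.63.
∂Q_d/∂M = -0.0151.
E = (-0.0151) × (65500/1184.63) = -0.8349…

-0.83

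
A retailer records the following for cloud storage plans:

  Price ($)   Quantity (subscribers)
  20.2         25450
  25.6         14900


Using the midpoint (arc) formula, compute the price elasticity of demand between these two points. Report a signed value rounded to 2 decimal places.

-2.22

%ΔQ = (14900 − 25450) / [(25450 + 14900)/2] = -10550/20175 = -0.522924…
%ΔP = (25.6 − 20.2) / [(20.2 + 25.6)/2] = 5.4/22.9 = 0.235807…
Arc Ed = %ΔQ / %ΔP = (-10550/20175) / (5.4/22.9) = -2.2175…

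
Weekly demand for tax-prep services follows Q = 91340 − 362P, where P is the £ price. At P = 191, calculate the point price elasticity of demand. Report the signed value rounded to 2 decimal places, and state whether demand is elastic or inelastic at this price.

dQ/dP = −362. At P = 191, Q = 91340 − 362(191) = 22198.
Ed = (dQ/dP)·(P/Q) = −362 × (191/22198) = -3.1147…
|Ed| = 3.11 > 1, so demand is elastic.

-3.11; elastic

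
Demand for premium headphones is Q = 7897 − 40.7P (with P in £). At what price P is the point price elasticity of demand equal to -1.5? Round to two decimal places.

116.42

Ed = −40.7P/(7897 − 40.7P). Set this equal to -1.5:
40.7P = 1.5·(7897 − 40.7P) ⇒ 40.7P(1 + 1.5) = 1.5·7897
P = 1.5·7897 / (40.7·2.5) = 116.4176…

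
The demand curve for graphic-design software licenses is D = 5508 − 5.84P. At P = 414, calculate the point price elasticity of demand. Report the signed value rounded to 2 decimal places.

dD/dP = −5.84. At P = 414, D = 5508 − 5.84(414) = 3090.24.
Ed = (dD/dP)·(P/D) = −5.84 × (414/3090.24) = -0.7823…

-0.78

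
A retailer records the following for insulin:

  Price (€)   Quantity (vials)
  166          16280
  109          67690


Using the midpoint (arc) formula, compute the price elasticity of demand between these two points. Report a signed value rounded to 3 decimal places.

-2.954

%ΔQ = (67690 − 16280) / [(16280 + 67690)/2] = 51410/41985 = 1.224484…
%ΔP = (109 − 166) / [(166 + 109)/2] = -57/137.5 = -0.414545…
Arc Ed = %ΔQ / %ΔP = (51410/41985) / (-57/137.5) = -2.95380…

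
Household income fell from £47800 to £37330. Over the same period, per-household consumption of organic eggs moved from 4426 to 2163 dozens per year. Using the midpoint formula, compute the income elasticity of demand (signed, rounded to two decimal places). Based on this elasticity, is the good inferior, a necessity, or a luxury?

2.79; luxury

%ΔQ = (2163 − 4426)/[( 4426 + 2163)/2] = -2263/3294.5 = -0.686902…
%ΔIncome = (37330 − 47800)/[( 47800 + 37330)/2] = -10470/42565 = -0.245976…
E_income = (-2263/3294.5) / (-10470/42565) = 2.7925…
E_income > 1 ⇒ normal good, luxury.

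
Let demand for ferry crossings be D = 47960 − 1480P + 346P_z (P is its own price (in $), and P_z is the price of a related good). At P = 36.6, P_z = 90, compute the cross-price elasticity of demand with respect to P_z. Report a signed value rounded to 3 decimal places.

At the given values, D = 47960 − 1480(36.6) + 346(90) = 24932.
∂D/∂P_z = 346.
E = (346) × (90/24932) = 1.24899…

1.249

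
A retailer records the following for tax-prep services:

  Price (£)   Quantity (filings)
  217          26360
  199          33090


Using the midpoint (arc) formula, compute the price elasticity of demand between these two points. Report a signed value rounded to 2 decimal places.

%ΔQ = (33090 − 26360) / [(26360 + 33090)/2] = 6730/29725 = 0.226408…
%ΔP = (199 − 217) / [(217 + 199)/2] = -18/208 = -0.086538…
Arc Ed = %ΔQ / %ΔP = (6730/29725) / (-18/208) = -2.6162…

-2.62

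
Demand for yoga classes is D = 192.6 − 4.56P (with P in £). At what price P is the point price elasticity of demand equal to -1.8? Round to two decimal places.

27.15

Ed = −4.56P/(192.6 − 4.56P). Set this equal to -1.8:
4.56P = 1.8·(192.6 − 4.56P) ⇒ 4.56P(1 + 1.8) = 1.8·192.6
P = 1.8·192.6 / (4.56·2.8) = 27.1522…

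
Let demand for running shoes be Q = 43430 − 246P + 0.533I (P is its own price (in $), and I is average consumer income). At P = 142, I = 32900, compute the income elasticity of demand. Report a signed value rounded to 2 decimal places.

0.67

At the given values, Q = 43430 − 246(142) + 0.533(32900) = 26033.7.
∂Q/∂I = 0.533.
E = (0.533) × (32900/26033.7) = 0.6735…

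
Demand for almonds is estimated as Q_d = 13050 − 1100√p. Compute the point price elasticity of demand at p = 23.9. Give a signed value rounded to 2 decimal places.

dQ_d/dp = −1100/(2√p) = -112.503. At p = 23.9, Q_d = 7672.36.
Ed = (dQ_d/dp)·(p/Q_d) = (-112.503) × (23.9/7672.36) = -0.3504…

-0.35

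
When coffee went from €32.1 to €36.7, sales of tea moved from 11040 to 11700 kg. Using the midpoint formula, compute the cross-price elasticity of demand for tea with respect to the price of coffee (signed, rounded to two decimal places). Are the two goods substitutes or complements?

0.43; substitutes

%ΔQ_{tea} = (11700 − 11040)/avg = 660/11370 = 0.058047…
%ΔP_{coffee} = (36.7 − 32.1)/avg = 4.6/34.4 = 0.133720…
E_cross = (660/11370) / (4.6/34.4) = 0.4340…
E_cross > 0 ⇒ the goods are substitutes.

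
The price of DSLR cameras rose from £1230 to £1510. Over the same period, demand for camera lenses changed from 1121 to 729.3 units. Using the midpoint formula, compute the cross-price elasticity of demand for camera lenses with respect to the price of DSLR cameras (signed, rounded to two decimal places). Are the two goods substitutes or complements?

%ΔQ_{camera lenses} = (729.3 − 1121)/avg = -391.7/925.15 = -0.423390…
%ΔP_{DSLR cameras} = (1510 − 1230)/avg = 280/1370 = 0.204379…
E_cross = (-391.7/925.15) / (280/1370) = -2.0715…
E_cross < 0 ⇒ the goods are complements.

-2.07; complements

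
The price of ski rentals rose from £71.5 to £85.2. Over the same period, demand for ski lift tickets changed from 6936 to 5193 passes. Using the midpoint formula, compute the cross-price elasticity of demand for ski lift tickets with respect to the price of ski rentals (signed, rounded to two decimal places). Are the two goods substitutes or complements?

%ΔQ_{ski lift tickets} = (5193 − 6936)/avg = -1743/6064.5 = -0.287410…
%ΔP_{ski rentals} = (85.2 − 71.5)/avg = 13.7/78.35 = 0.174856…
E_cross = (-1743/6064.5) / (13.7/78.35) = -1.6436…
E_cross < 0 ⇒ the goods are complements.

-1.64; complements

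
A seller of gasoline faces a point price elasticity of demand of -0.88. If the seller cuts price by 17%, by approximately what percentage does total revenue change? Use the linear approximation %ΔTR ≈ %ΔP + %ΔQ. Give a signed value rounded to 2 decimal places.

-2.04%

%ΔQ ≈ Ed × %ΔP = (-0.88) × (-17%) = +14.9600%
%ΔTR ≈ %ΔP + %ΔQ = (-17%) + (+14.9600%) = -2.0400%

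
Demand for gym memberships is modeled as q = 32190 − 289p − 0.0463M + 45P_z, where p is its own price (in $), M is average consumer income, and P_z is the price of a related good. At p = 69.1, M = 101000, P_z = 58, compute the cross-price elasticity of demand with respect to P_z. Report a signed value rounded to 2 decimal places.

At the given values, q = 32190 − 289(69.1) − 0.0463(101000) + 45(58) = 10153.8.
∂q/∂P_z = 45.
E = (45) × (58/10153.8) = 0.2570…

0.26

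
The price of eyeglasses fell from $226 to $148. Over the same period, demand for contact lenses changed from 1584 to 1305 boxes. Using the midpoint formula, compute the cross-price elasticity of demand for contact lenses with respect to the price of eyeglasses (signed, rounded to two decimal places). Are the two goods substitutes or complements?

0.46; substitutes

%ΔQ_{contact lenses} = (1305 − 1584)/avg = -279/1444.5 = -0.193146…
%ΔP_{eyeglasses} = (148 − 226)/avg = -78/187 = -0.417112…
E_cross = (-279/1444.5) / (-78/187) = 0.4630…
E_cross > 0 ⇒ the goods are substitutes.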